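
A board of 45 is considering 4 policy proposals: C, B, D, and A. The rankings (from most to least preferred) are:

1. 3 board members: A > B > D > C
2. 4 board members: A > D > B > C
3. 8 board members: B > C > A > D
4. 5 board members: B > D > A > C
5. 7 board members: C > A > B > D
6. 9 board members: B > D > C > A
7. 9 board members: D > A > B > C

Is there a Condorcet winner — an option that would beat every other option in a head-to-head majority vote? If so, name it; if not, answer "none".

none

Checking pairwise contests:
B beats C 38–7.
A beats B 23–22.
B beats D 32–13.
C beats A 24–21.
Every option loses at least one head-to-head, so there is no Condorcet winner.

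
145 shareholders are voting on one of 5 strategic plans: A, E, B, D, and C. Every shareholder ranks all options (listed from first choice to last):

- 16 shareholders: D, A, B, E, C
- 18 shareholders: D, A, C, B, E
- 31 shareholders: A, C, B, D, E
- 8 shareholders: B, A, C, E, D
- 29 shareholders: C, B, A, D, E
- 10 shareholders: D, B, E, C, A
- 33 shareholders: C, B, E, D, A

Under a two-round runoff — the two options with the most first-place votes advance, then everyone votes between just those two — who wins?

Round 1 first-place votes: A 31, E 0, B 8, D 44, C 62.
C and D advance.
Runoff: C is preferred to D by 101 voters; D by 44.
C wins the runoff.

C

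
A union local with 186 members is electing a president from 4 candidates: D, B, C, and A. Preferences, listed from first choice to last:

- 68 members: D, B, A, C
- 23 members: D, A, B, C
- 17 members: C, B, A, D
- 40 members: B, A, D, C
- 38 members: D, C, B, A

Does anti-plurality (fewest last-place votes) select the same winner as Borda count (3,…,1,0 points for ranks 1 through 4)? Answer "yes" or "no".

Anti-plurality — last-place votes: D 17, B 0, C 131, A 38. Winner: B.
Borda — scores: D 427, B 351, C 127, A 211. Winner: D.
The two methods disagree.

no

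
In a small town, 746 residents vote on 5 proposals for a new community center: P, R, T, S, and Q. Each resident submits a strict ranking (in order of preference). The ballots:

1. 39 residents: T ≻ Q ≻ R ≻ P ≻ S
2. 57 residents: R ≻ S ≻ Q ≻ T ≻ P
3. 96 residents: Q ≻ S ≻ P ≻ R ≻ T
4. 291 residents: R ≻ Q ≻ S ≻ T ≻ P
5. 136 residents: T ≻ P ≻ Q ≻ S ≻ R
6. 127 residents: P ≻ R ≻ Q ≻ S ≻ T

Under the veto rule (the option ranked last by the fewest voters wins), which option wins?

Q

Last-place votes: P 348, R 136, T 223, S 39, Q 0.
Q is ranked last by the fewest voters, so Q wins.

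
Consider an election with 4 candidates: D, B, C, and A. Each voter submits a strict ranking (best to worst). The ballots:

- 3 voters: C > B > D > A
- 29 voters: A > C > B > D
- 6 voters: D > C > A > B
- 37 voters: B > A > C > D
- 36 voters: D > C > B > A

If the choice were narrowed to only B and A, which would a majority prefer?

B

Voters preferring B to A: 76; preferring A to B: 35.
B wins the head-to-head.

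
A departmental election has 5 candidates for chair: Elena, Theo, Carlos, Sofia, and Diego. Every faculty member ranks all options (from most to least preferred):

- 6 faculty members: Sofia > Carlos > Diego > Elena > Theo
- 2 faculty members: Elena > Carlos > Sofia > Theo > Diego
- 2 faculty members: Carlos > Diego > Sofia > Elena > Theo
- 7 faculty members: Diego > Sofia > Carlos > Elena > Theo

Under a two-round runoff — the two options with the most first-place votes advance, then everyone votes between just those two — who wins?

Diego

Round 1 first-place votes: Elena 2, Theo 0, Carlos 2, Sofia 6, Diego 7.
Diego and Sofia advance.
Runoff: Diego is preferred to Sofia by 9 voters; Sofia by 8.
Diego wins the runoff.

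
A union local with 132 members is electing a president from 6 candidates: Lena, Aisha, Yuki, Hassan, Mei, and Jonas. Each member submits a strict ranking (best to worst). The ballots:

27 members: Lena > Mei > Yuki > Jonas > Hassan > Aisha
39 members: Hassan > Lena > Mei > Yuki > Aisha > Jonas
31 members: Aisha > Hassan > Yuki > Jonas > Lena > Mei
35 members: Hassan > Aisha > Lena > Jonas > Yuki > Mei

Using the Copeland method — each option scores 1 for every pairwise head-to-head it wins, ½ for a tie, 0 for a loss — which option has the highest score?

Hassan

Lena: beats Yuki, Mei, and Jonas; ties Aisha; loses to Hassan → score 3.5.
Aisha: beats Jonas; ties Lena, Yuki, and Mei; loses to Hassan → score 2.5.
Yuki: beats Jonas; ties Aisha and Mei; loses to Lena and Hassan → score 2.
Hassan: beats Lena, Aisha, Yuki, Mei, and Jonas → score 5.
Mei: ties Aisha, Yuki, and Jonas; loses to Lena and Hassan → score 1.5.
Jonas: ties Mei; loses to Lena, Aisha, Yuki, and Hassan → score 0.5.
Hassan has the best pairwise record.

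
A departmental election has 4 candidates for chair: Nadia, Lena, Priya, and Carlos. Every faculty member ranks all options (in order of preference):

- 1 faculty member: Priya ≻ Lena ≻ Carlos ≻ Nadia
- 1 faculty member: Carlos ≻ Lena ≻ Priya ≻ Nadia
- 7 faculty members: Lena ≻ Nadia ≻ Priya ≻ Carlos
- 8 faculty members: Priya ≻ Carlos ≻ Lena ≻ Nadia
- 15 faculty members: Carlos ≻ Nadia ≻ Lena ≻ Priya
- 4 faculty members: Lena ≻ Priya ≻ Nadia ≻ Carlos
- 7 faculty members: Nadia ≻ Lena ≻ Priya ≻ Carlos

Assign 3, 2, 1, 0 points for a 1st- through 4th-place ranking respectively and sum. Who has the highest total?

Lena

Nadia: 1·0 + 1·0 + 7·2 + 8·0 + 15·2 + 4·1 + 7·3 = 69
Lena: 1·2 + 1·2 + 7·3 + 8·1 + 15·1 + 4·3 + 7·2 = 74
Priya: 1·3 + 1·1 + 7·1 + 8·3 + 15·0 + 4·2 + 7·1 = 50
Carlos: 1·1 + 1·3 + 7·0 + 8·2 + 15·3 + 4·0 + 7·0 = 65
Lena has the highest Borda score (74).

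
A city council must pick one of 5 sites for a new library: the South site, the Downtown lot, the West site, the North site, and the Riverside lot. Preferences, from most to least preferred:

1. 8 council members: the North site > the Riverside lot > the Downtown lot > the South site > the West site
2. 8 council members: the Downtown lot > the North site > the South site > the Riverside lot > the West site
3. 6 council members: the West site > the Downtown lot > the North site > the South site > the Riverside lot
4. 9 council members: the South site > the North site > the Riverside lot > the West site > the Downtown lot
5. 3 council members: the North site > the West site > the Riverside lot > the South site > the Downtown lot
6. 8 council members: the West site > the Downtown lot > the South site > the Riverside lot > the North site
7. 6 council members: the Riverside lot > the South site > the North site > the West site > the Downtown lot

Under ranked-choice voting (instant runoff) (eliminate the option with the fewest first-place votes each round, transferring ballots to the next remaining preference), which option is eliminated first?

Round 1: the South site 9, the Downtown lot 8, the West site 14, the North site 11, the Riverside lot 6. Eliminate the Riverside lot.

the Riverside lot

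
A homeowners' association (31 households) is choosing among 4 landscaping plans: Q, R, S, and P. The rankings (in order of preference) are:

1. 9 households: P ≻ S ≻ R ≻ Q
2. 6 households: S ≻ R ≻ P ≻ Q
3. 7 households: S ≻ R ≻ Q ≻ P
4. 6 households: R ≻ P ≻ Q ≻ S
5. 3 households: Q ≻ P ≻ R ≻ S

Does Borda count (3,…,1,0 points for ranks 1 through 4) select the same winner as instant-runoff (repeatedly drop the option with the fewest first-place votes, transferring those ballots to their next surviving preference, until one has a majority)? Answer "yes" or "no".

Borda — scores: Q 22, R 56, S 57, P 51. Winner: S.
Instant-runoff — R1 Q 3, R 6, S 13, P 9 (Q out); R2 R 6, S 13, P 12 (R out); R3 S 13, P 18 (P winner). Winner: P.
The two methods disagree.

no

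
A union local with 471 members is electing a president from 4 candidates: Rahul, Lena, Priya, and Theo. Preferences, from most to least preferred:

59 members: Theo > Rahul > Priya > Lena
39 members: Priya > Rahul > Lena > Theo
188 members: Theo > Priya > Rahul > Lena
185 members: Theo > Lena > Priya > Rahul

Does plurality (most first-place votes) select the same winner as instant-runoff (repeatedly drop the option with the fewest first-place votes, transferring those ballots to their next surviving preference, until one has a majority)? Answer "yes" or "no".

Plurality — first-place votes: Rahul 0, Lena 0, Priya 39, Theo 432. Winner: Theo.
Instant-runoff — R1 Rahul 0, Lena 0, Priya 39, Theo 432 (Theo winner). Winner: Theo.
The two methods agree.

yes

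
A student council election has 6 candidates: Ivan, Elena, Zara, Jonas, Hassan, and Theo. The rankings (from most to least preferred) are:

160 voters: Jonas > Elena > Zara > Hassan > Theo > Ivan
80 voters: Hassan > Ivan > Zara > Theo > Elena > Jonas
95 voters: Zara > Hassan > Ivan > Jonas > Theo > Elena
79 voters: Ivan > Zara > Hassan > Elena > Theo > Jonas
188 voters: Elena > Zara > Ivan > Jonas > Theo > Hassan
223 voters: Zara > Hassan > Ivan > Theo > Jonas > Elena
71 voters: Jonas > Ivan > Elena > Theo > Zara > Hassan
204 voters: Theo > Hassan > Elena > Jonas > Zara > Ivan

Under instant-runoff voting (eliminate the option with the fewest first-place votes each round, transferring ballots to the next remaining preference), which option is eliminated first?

Round 1: Ivan 79, Elena 188, Zara 318, Jonas 231, Hassan 80, Theo 204. Eliminate Ivan.

Ivan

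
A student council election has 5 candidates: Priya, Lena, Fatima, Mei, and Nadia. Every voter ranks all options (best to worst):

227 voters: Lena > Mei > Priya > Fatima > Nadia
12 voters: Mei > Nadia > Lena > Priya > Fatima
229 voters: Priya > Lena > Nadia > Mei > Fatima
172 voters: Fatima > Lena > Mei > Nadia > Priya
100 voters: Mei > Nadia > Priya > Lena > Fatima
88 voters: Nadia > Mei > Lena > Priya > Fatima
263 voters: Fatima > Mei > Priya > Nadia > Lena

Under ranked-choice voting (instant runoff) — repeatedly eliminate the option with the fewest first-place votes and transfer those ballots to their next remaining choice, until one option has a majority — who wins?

Round 1: Priya 229, Lena 227, Fatima 435, Mei 112, Nadia 88. Eliminate Nadia.
Round 2: Priya 229, Lena 227, Fatima 435, Mei 200. Eliminate Mei.
Round 3: Priya 329, Lena 327, Fatima 435. Eliminate Lena.
Round 4: Priya 656, Fatima 435. Priya has a majority.

Priya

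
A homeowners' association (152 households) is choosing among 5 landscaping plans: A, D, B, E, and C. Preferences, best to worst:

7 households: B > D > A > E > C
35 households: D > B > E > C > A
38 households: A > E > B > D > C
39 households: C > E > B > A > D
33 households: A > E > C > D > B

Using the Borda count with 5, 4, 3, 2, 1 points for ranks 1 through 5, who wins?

E

A: 7·3 + 35·1 + 38·5 + 39·2 + 33·5 = 489
D: 7·4 + 35·5 + 38·2 + 39·1 + 33·2 = 384
B: 7·5 + 35·4 + 38·3 + 39·3 + 33·1 = 439
E: 7·2 + 35·3 + 38·4 + 39·4 + 33·4 = 559
C: 7·1 + 35·2 + 38·1 + 39·5 + 33·3 = 409
E has the highest Borda score (559).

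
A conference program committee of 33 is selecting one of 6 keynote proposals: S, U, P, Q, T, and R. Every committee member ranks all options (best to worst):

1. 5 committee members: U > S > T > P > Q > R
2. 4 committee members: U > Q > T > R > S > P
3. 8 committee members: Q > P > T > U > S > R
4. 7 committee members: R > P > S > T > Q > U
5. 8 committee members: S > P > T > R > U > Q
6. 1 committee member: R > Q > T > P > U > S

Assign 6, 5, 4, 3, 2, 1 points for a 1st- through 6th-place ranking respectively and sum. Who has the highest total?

P

S: 5·5 + 4·2 + 8·2 + 7·4 + 8·6 + 1·1 = 126
U: 5·6 + 4·6 + 8·3 + 7·1 + 8·2 + 1·2 = 103
P: 5·3 + 4·1 + 8·5 + 7·5 + 8·5 + 1·3 = 137
Q: 5·2 + 4·5 + 8·6 + 7·2 + 8·1 + 1·5 = 105
T: 5·4 + 4·4 + 8·4 + 7·3 + 8·4 + 1·4 = 125
R: 5·1 + 4·3 + 8·1 + 7·6 + 8·3 + 1·6 = 97
P has the highest Borda score (137).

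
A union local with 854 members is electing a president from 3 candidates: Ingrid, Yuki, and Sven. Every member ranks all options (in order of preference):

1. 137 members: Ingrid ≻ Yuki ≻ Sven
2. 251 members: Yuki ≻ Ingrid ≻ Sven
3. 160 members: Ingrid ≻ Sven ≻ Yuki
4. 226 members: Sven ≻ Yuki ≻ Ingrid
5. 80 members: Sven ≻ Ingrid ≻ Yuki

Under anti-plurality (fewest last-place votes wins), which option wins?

Last-place votes: Ingrid 226, Yuki 240, Sven 388.
Ingrid is ranked last by the fewest voters, so Ingrid wins.

Ingrid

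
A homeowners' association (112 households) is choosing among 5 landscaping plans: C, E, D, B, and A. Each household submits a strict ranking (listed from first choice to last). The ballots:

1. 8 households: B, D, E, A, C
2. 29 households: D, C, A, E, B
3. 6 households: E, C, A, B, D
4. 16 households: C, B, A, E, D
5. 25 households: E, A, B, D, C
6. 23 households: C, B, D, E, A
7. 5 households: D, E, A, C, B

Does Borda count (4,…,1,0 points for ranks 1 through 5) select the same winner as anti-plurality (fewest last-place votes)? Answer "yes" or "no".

Borda — scores: C 266, E 223, D 231, B 205, A 195. Winner: C.
Anti-plurality — last-place votes: C 33, E 0, D 22, B 34, A 23. Winner: E.
The two methods disagree.

no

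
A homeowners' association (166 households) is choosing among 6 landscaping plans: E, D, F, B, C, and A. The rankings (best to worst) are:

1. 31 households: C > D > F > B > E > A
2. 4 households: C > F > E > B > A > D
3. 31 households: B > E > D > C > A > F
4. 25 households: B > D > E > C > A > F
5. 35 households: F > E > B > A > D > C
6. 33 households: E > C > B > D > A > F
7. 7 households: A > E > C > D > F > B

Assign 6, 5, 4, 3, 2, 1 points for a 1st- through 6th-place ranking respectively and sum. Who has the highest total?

E

E: 31·2 + 4·4 + 31·5 + 25·4 + 35·5 + 33·6 + 7·5 = 741
D: 31·5 + 4·1 + 31·4 + 25·5 + 35·2 + 33·3 + 7·3 = 598
F: 31·4 + 4·5 + 31·1 + 25·1 + 35·6 + 33·1 + 7·2 = 457
B: 31·3 + 4·3 + 31·6 + 25·6 + 35·4 + 33·4 + 7·1 = 720
C: 31·6 + 4·6 + 31·3 + 25·3 + 35·1 + 33·5 + 7·4 = 606
A: 31·1 + 4·2 + 31·2 + 25·2 + 35·3 + 33·2 + 7·6 = 364
E has the highest Borda score (741).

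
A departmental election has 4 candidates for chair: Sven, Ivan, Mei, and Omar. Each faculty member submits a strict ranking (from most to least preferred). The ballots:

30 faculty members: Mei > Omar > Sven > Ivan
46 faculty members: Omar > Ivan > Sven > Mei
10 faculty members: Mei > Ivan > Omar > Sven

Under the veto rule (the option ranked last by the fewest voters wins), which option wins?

Last-place votes: Sven 10, Ivan 30, Mei 46, Omar 0.
Omar is ranked last by the fewest voters, so Omar wins.

Omar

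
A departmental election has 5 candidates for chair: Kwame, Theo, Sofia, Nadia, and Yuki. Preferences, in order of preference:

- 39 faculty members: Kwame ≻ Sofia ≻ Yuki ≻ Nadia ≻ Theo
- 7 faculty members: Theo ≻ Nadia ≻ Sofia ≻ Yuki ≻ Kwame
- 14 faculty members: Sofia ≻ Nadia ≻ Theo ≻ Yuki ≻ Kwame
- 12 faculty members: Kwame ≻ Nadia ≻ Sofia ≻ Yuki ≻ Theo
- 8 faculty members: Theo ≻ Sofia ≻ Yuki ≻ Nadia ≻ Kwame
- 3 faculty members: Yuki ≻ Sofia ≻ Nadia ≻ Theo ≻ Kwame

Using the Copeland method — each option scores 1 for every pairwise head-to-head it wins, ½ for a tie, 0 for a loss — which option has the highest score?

Kwame

Kwame: beats Theo, Sofia, Nadia, and Yuki → score 4.
Theo: loses to Kwame, Sofia, Nadia, and Yuki → score 0.
Sofia: beats Theo, Nadia, and Yuki; loses to Kwame → score 3.
Nadia: beats Theo; loses to Kwame, Sofia, and Yuki → score 1.
Yuki: beats Theo and Nadia; loses to Kwame and Sofia → score 2.
Kwame has the best pairwise record.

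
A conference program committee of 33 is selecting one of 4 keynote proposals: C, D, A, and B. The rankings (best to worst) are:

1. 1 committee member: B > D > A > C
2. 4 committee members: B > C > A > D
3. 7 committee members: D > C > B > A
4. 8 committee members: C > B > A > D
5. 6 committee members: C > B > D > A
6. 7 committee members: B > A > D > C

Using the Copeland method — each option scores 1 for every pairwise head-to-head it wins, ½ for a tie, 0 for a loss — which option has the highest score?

C: beats D, A, and B → score 3.
D: loses to C, A, and B → score 0.
A: beats D; loses to C and B → score 1.
B: beats D and A; loses to C → score 2.
C has the best pairwise record.

C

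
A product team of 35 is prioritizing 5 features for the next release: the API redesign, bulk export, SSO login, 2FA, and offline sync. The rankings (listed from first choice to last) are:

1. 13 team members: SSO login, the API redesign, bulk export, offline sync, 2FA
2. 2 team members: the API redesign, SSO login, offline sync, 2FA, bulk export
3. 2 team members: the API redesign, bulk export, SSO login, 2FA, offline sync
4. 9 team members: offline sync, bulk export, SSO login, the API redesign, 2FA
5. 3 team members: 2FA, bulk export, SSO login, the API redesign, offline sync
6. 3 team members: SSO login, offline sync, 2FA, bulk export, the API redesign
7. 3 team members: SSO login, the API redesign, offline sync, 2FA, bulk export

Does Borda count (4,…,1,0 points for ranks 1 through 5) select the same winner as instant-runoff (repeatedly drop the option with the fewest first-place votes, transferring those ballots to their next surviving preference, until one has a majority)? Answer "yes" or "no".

yes

Borda — scores: the API redesign 76, bulk export 71, SSO login 110, 2FA 25, offline sync 68. Winner: SSO login.
Instant-runoff — R1 the API redesign 4, bulk export 0, SSO login 19, 2FA 3, offline sync 9 (SSO login winner). Winner: SSO login.
The two methods agree.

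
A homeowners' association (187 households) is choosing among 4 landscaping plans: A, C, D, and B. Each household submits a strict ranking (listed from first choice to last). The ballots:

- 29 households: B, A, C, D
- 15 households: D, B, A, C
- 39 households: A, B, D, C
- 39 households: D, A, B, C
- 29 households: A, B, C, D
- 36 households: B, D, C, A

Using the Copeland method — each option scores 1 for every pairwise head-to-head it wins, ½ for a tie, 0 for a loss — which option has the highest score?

A

A: beats C, D, and B → score 3.
C: loses to A, D, and B → score 0.
D: beats C; loses to A and B → score 1.
B: beats C and D; loses to A → score 2.
A has the best pairwise record.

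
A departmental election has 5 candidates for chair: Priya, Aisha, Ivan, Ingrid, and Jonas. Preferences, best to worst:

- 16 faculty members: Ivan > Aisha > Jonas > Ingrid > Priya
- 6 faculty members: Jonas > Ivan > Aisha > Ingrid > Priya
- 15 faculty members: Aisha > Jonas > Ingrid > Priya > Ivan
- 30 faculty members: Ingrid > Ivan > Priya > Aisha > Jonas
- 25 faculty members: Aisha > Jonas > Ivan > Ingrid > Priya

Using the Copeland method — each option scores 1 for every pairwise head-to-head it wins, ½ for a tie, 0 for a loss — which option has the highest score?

Priya: loses to Aisha, Ivan, Ingrid, and Jonas → score 0.
Aisha: beats Priya, Ingrid, and Jonas; loses to Ivan → score 3.
Ivan: beats Priya, Aisha, and Ingrid; ties Jonas → score 3.5.
Ingrid: beats Priya; loses to Aisha, Ivan, and Jonas → score 1.
Jonas: beats Priya and Ingrid; ties Ivan; loses to Aisha → score 2.5.
Ivan has the best pairwise record.

Ivan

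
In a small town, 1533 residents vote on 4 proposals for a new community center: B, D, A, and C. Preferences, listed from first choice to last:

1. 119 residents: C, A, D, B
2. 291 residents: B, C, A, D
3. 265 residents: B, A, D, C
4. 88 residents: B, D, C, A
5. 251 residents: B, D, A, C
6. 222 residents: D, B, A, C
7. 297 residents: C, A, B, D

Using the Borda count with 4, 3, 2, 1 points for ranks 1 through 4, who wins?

B

B: 119·1 + 291·4 + 265·4 + 88·4 + 251·4 + 222·3 + 297·2 = 4959
D: 119·2 + 291·1 + 265·2 + 88·3 + 251·3 + 222·4 + 297·1 = 3261
A: 119·3 + 291·2 + 265·3 + 88·1 + 251·2 + 222·2 + 297·3 = 3659
C: 119·4 + 291·3 + 265·1 + 88·2 + 251·1 + 222·1 + 297·4 = 3451
B has the highest Borda score (4959).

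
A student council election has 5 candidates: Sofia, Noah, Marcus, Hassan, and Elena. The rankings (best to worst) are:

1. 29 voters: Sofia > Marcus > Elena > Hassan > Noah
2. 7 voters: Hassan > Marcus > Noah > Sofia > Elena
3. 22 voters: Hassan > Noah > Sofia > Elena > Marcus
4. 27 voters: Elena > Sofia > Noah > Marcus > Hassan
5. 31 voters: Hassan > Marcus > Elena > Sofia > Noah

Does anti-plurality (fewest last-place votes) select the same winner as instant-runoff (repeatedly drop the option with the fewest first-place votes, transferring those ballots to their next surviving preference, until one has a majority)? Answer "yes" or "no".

no

Anti-plurality — last-place votes: Sofia 0, Noah 60, Marcus 22, Hassan 27, Elena 7. Winner: Sofia.
Instant-runoff — R1 Sofia 29, Noah 0, Marcus 0, Hassan 60, Elena 27 (Hassan winner). Winner: Hassan.
The two methods disagree.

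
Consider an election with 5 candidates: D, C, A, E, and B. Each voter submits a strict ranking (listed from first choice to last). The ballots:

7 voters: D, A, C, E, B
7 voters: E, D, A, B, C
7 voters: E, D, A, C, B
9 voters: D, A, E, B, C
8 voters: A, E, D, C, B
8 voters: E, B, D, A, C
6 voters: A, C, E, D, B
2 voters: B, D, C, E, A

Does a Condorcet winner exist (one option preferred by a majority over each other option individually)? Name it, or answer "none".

none

Checking pairwise contests:
E beats D 36–18.
D beats C 48–6.
D beats A 40–14.
A beats E 30–24.
D beats B 44–10.
Every option loses at least one head-to-head, so there is no Condorcet winner.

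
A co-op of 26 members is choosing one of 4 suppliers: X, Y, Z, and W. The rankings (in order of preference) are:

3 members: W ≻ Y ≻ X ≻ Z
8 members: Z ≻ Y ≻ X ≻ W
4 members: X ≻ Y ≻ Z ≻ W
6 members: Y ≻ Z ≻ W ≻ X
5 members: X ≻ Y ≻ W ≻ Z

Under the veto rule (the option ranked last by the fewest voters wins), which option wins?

Y

Last-place votes: X 6, Y 0, Z 8, W 12.
Y is ranked last by the fewest voters, so Y wins.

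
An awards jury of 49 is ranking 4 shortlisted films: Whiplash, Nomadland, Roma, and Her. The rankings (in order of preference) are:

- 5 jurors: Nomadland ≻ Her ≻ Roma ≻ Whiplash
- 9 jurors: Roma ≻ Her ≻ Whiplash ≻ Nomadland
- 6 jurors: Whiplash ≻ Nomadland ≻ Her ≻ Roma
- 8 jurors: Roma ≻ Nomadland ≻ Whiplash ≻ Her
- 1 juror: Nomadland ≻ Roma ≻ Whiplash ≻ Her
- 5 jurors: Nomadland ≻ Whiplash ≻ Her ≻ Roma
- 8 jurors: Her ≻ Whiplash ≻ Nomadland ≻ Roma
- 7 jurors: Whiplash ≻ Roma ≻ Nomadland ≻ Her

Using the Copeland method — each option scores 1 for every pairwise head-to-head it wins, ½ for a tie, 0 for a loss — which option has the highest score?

Whiplash: beats Nomadland, Roma, and Her → score 3.
Nomadland: beats Roma and Her; loses to Whiplash → score 2.
Roma: beats Her; loses to Whiplash and Nomadland → score 1.
Her: loses to Whiplash, Nomadland, and Roma → score 0.
Whiplash has the best pairwise record.

Whiplash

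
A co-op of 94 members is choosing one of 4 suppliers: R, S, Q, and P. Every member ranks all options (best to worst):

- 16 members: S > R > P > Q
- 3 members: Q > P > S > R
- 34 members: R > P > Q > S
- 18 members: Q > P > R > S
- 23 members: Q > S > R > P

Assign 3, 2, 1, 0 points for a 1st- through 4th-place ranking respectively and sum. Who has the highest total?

R: 16·2 + 3·0 + 34·3 + 18·1 + 23·1 = 175
S: 16·3 + 3·1 + 34·0 + 18·0 + 23·2 = 97
Q: 16·0 + 3·3 + 34·1 + 18·3 + 23·3 = 166
P: 16·1 + 3·2 + 34·2 + 18·2 + 23·0 = 126
R has the highest Borda score (175).

R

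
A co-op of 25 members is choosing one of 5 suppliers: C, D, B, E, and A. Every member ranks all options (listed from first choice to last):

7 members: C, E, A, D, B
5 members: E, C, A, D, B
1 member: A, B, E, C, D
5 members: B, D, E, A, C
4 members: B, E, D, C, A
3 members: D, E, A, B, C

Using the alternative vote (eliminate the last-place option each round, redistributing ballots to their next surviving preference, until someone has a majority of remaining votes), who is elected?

Round 1: C 7, D 3, B 9, E 5, A 1. Eliminate A.
Round 2: C 7, D 3, B 10, E 5. Eliminate D.
Round 3: C 7, B 10, E 8. Eliminate C.
Round 4: B 10, E 15. E has a majority.

E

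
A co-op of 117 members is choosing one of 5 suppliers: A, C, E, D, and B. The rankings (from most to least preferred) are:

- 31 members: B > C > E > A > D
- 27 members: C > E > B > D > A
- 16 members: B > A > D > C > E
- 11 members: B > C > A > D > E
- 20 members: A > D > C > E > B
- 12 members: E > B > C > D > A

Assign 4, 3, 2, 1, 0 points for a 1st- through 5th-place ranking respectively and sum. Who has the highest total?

A: 31·1 + 27·0 + 16·3 + 11·2 + 20·4 + 12·0 = 181
C: 31·3 + 27·4 + 16·1 + 11·3 + 20·2 + 12·2 = 314
E: 31·2 + 27·3 + 16·0 + 11·0 + 20·1 + 12·4 = 211
D: 31·0 + 27·1 + 16·2 + 11·1 + 20·3 + 12·1 = 142
B: 31·4 + 27·2 + 16·4 + 11·4 + 20·0 + 12·3 = 322
B has the highest Borda score (322).

B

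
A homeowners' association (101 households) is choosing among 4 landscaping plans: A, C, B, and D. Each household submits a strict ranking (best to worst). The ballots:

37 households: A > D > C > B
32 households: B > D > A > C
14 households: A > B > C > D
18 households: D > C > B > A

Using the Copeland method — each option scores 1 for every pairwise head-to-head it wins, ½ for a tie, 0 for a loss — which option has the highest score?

A

A: beats C, B, and D → score 3.
C: beats B; loses to A and D → score 1.
B: loses to A, C, and D → score 0.
D: beats C and B; loses to A → score 2.
A has the best pairwise record.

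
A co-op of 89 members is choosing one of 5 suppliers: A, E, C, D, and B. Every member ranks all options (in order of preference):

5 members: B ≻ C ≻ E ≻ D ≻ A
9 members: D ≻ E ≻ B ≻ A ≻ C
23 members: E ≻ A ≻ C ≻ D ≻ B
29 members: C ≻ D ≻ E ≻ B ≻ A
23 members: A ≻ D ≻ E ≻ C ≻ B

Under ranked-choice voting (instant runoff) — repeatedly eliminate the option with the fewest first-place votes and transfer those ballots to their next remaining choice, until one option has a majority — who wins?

E

Round 1: A 23, E 23, C 29, D 9, B 5. Eliminate B.
Round 2: A 23, E 23, C 34, D 9. Eliminate D.
Round 3: A 23, E 32, C 34. Eliminate A.
Round 4: E 55, C 34. E has a majority.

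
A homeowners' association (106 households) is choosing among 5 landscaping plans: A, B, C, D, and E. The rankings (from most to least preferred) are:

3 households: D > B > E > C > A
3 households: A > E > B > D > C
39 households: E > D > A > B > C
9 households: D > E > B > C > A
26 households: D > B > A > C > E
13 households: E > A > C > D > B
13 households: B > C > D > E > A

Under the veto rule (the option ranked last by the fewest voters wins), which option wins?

Last-place votes: A 25, B 13, C 42, D 0, E 26.
D is ranked last by the fewest voters, so D wins.

D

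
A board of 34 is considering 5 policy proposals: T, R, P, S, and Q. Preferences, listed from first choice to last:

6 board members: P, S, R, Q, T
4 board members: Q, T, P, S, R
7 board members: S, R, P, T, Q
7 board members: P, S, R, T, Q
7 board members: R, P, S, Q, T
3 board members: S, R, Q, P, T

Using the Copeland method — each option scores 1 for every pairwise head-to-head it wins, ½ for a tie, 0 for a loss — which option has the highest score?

T: loses to R, P, S, and Q → score 0.
R: beats T and Q; ties P; loses to S → score 2.5.
P: beats T, S, and Q; ties R → score 3.5.
S: beats T, R, and Q; loses to P → score 3.
Q: beats T; loses to R, P, and S → score 1.
P has the best pairwise record.

P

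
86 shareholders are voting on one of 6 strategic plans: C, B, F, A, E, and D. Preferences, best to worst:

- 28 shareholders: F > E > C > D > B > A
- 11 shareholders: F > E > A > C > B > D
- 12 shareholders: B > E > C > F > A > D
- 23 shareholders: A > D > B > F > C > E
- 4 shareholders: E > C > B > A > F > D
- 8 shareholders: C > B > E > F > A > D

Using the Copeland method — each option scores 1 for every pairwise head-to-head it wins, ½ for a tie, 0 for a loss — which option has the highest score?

F

C: beats B, A, and D; loses to F and E → score 3.
B: beats F and A; ties E; loses to C and D → score 2.5.
F: beats C, A, E, and D; loses to B → score 4.
A: beats D; loses to C, B, F, and E → score 1.
E: beats C, A, and D; ties B; loses to F → score 3.5.
D: beats B; loses to C, F, A, and E → score 1.
F has the best pairwise record.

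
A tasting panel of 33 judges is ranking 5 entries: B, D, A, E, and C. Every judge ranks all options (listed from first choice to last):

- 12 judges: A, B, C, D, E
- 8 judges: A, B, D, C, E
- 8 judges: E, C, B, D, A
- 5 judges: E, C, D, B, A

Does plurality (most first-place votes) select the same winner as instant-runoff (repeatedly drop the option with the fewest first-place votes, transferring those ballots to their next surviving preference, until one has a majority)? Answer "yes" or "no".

yes

Plurality — first-place votes: B 0, D 0, A 20, E 13, C 0. Winner: A.
Instant-runoff — R1 B 0, D 0, A 20, E 13, C 0 (A winner). Winner: A.
The two methods agree.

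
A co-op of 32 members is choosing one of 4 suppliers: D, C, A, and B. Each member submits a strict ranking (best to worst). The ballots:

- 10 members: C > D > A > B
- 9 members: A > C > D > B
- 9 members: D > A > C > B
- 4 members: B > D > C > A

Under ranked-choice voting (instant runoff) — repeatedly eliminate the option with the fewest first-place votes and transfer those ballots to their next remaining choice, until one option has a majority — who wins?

Round 1: D 9, C 10, A 9, B 4. Eliminate B.
Round 2: D 13, C 10, A 9. Eliminate A.
Round 3: D 13, C 19. C has a majority.

C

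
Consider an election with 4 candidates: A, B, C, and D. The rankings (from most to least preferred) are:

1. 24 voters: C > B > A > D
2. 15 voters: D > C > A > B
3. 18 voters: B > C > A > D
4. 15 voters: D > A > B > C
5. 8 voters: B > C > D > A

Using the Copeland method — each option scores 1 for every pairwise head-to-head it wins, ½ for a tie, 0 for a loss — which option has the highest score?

A: beats D; loses to B and C → score 1.
B: beats A, C, and D → score 3.
C: beats A and D; loses to B → score 2.
D: loses to A, B, and C → score 0.
B has the best pairwise record.

B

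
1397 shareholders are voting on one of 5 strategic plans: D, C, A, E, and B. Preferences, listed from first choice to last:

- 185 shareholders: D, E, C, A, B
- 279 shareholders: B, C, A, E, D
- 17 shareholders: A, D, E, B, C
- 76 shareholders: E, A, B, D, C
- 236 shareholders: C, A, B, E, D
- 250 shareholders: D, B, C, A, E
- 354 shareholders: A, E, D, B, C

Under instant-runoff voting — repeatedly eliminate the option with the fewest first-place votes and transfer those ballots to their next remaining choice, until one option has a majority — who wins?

A

Round 1: D 435, C 236, A 371, E 76, B 279. Eliminate E.
Round 2: D 435, C 236, A 447, B 279. Eliminate C.
Round 3: D 435, A 683, B 279. Eliminate B.
Round 4: D 435, A 962. A has a majority.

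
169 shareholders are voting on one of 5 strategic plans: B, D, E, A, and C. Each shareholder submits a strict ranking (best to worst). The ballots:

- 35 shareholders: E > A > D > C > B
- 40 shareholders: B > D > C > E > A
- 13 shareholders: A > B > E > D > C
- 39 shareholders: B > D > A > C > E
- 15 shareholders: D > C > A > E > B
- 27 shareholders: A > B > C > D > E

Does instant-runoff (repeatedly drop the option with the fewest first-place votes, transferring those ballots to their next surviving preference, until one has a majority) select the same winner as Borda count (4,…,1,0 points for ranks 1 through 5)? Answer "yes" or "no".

Instant-runoff — R1 B 79, D 15, E 35, A 40, C 0 (C out); R2 B 79, D 15, E 35, A 40 (D out); R3 B 79, E 35, A 55 (E out); R4 B 79, A 90 (A winner). Winner: A.
Borda — scores: B 436, D 407, E 221, A 373, C 253. Winner: B.
The two methods disagree.

no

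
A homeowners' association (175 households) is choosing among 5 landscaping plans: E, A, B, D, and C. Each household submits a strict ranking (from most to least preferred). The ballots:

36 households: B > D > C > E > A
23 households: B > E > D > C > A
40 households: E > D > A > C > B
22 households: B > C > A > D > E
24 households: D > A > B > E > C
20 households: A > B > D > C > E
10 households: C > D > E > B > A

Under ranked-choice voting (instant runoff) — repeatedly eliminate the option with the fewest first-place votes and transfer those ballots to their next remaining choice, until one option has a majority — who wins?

Round 1: E 40, A 20, B 81, D 24, C 10. Eliminate C.
Round 2: E 40, A 20, B 81, D 34. Eliminate A.
Round 3: E 40, B 101, D 34. B has a majority.

B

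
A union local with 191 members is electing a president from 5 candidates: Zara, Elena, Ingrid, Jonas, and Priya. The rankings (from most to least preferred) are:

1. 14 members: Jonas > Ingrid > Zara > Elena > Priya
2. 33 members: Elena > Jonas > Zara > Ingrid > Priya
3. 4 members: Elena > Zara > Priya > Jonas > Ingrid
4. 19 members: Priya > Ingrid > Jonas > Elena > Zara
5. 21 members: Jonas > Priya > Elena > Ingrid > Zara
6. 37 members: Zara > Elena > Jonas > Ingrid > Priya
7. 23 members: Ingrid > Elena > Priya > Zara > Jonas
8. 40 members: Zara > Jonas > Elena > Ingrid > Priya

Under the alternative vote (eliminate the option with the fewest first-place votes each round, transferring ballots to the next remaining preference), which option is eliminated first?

Round 1: Zara 77, Elena 37, Ingrid 23, Jonas 35, Priya 19. Eliminate Priya.

Priya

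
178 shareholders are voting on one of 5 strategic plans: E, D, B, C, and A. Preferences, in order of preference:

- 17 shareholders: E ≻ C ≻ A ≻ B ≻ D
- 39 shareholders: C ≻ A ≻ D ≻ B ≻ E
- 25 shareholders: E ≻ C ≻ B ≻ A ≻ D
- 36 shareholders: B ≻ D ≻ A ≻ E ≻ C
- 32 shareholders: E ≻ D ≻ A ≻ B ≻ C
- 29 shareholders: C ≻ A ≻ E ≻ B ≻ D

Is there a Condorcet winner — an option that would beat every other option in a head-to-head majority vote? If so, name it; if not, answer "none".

Checking pairwise contests:
A beats E 104–74.
E beats D 103–75.
E beats B 103–75.
E beats C 110–68.
C beats A 110–68.
Every option loses at least one head-to-head, so there is no Condorcet winner.

none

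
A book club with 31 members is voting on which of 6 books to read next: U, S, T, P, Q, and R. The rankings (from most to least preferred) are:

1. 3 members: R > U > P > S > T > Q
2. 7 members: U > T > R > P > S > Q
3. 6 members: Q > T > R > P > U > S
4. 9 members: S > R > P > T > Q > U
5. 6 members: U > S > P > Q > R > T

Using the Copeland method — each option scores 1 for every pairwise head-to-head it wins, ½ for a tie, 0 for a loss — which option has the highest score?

R

U: beats S, T, P, and Q; loses to R → score 4.
S: beats T and Q; loses to U, P, and R → score 2.
T: beats Q; loses to U, S, P, and R → score 1.
P: beats S, T, and Q; loses to U and R → score 3.
Q: loses to U, S, T, P, and R → score 0.
R: beats U, S, T, P, and Q → score 5.
R has the best pairwise record.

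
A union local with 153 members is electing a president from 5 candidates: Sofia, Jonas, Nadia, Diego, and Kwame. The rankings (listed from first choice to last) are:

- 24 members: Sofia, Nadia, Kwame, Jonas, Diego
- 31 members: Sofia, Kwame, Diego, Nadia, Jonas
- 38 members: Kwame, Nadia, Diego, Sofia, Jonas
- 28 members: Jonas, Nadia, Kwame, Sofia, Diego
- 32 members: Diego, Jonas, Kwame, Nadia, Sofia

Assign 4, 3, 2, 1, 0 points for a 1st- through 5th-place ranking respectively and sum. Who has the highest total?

Sofia: 24·4 + 31·4 + 38·1 + 28·1 + 32·0 = 286
Jonas: 24·1 + 31·0 + 38·0 + 28·4 + 32·3 = 232
Nadia: 24·3 + 31·1 + 38·3 + 28·3 + 32·1 = 333
Diego: 24·0 + 31·2 + 38·2 + 28·0 + 32·4 = 266
Kwame: 24·2 + 31·3 + 38·4 + 28·2 + 32·2 = 413
Kwame has the highest Borda score (413).

Kwame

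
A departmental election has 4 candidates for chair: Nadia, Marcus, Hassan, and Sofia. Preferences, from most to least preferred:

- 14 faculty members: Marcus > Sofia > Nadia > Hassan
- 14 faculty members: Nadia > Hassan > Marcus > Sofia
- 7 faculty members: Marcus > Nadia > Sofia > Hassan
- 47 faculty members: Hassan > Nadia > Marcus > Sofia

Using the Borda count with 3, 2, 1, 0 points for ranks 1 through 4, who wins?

Nadia: 14·1 + 14·3 + 7·2 + 47·2 = 164
Marcus: 14·3 + 14·1 + 7·3 + 47·1 = 124
Hassan: 14·0 + 14·2 + 7·0 + 47·3 = 169
Sofia: 14·2 + 14·0 + 7·1 + 47·0 = 35
Hassan has the highest Borda score (169).

Hassan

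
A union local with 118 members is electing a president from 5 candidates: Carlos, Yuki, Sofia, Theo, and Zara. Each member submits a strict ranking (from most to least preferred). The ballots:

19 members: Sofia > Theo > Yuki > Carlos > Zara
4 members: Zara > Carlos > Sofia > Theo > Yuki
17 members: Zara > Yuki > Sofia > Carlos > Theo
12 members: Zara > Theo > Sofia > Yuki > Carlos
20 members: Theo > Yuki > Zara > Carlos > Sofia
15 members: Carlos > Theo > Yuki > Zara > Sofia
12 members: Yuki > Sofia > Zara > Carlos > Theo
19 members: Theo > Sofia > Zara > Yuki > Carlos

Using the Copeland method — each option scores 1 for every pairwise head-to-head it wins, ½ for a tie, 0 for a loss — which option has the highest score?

Theo

Carlos: loses to Yuki, Sofia, Theo, and Zara → score 0.
Yuki: beats Carlos, Sofia, and Zara; loses to Theo → score 3.
Sofia: beats Carlos; loses to Yuki, Theo, and Zara → score 1.
Theo: beats Carlos, Yuki, Sofia, and Zara → score 4.
Zara: beats Carlos and Sofia; loses to Yuki and Theo → score 2.
Theo has the best pairwise record.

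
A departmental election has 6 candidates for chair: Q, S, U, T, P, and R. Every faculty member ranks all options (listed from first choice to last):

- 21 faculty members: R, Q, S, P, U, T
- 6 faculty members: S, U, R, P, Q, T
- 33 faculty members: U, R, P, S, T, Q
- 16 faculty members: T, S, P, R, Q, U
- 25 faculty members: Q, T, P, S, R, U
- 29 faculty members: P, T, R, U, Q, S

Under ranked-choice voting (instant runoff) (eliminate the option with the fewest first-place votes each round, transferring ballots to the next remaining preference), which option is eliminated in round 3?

R

Round 1: Q 25, S 6, U 33, T 16, P 29, R 21. Eliminate S.
Round 2: Q 25, U 39, T 16, P 29, R 21. Eliminate T.
Round 3: Q 25, U 39, P 45, R 21. Eliminate R.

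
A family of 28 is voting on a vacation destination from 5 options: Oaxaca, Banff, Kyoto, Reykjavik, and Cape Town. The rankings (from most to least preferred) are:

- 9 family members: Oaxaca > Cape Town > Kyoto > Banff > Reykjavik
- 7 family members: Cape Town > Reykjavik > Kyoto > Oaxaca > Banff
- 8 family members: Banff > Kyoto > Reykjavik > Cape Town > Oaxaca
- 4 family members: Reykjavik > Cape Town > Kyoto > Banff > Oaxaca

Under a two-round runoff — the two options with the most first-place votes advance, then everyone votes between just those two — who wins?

Round 1 first-place votes: Oaxaca 9, Banff 8, Kyoto 0, Reykjavik 4, Cape Town 7.
Oaxaca and Banff advance.
Runoff: Oaxaca is preferred to Banff by 16 voters; Banff by 12.
Oaxaca wins the runoff.

Oaxaca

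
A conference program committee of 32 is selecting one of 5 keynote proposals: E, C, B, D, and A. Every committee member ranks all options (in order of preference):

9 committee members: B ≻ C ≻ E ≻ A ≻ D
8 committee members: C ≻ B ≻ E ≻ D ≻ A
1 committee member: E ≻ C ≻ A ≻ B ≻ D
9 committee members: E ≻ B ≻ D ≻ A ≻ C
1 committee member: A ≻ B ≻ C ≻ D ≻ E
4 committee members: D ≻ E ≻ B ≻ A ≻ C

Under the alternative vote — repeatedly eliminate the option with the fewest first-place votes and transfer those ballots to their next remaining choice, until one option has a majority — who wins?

Round 1: E 10, C 8, B 9, D 4, A 1. Eliminate A.
Round 2: E 10, C 8, B 10, D 4. Eliminate D.
Round 3: E 14, C 8, B 10. Eliminate C.
Round 4: E 14, B 18. B has a majority.

B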